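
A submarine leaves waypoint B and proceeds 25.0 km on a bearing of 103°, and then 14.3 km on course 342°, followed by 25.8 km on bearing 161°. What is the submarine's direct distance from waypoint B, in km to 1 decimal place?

32.8 km

Leg 1 (103°, 25.0 km): east 25.0 sin 103° = 24.36, north 25.0 cos 103° = -5.62
Leg 2 (342°, 14.3 km): east 14.3 sin 342° = -4.42, north 14.3 cos 342° = 13.60
Leg 3 (161°, 25.8 km): east 25.8 sin 161° = 8.40, north 25.8 cos 161° = -24.39
Net: 28.34 east, -16.42 north. Distance = √((28.34)² + (-16.42)²) = 32.752 km.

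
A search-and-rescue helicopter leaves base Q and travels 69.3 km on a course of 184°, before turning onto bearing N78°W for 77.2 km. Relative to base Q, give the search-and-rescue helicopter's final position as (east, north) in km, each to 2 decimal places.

Leg 1 (184°, 69.3 km): east 69.3 sin 184° = -4.83, north 69.3 cos 184° = -69.13
Leg 2 (N78°W, 77.2 km): east 77.2 sin 282° = -75.51, north 77.2 cos 282° = 16.05
Summing: -80.35 km east, -53.08 km north → (-80.35, -53.08).

(-80.35, -53.08)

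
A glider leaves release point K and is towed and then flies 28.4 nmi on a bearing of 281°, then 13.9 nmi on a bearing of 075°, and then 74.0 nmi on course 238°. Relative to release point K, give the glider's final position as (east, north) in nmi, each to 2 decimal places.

(-77.21, -30.20)

Leg 1 (281°, 28.4 nmi): east 28.4 sin 281° = -27.88, north 28.4 cos 281° = 5.42
Leg 2 (075°, 13.9 nmi): east 13.9 sin 75° = 13.43, north 13.9 cos 75° = 3.60
Leg 3 (238°, 74.0 nmi): east 74.0 sin 238° = -62.76, north 74.0 cos 238° = -39.21
Summing: -77.21 nmi east, -30.20 nmi north → (-77.21, -30.20).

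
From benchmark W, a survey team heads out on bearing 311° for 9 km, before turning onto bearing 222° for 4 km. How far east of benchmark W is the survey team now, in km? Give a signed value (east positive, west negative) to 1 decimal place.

-9.5 km

Leg 1 (311°, 9 km): east 9 sin 311° = -6.79, north 9 cos 311° = 5.90
Leg 2 (222°, 4 km): east 4 sin 222° = -2.68, north 4 cos 222° = -2.97
Net east component: -9.47 km.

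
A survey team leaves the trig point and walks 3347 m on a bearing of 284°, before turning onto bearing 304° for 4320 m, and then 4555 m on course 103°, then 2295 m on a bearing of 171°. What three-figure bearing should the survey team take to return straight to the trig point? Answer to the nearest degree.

Leg 1 (284°, 3347 m): east 3347 sin 284° = -3247.58, north 3347 cos 284° = 809.71
Leg 2 (304°, 4320 m): east 4320 sin 304° = -3581.44, north 4320 cos 304° = 2415.71
Leg 3 (103°, 4555 m): east 4555 sin 103° = 4438.26, north 4555 cos 103° = -1024.65
Leg 4 (171°, 2295 m): east 2295 sin 171° = 359.02, north 2295 cos 171° = -2266.74
Net displacement: -2031.75 east, -65.97 north. Direction back to start is (2031.75, 65.97): bearing = atan2(2031.75, 65.97) mod 360° = 88.14° ≈ 088°.

088°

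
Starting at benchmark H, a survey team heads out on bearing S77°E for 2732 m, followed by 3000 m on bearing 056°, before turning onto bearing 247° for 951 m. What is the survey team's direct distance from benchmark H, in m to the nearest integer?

4329 m

Leg 1 (S77°E, 2732 m): east 2732 sin 103° = 2661.98, north 2732 cos 103° = -614.57
Leg 2 (056°, 3000 m): east 3000 sin 56° = 2487.11, north 3000 cos 56° = 1677.58
Leg 3 (247°, 951 m): east 951 sin 247° = -875.40, north 951 cos 247° = -371.59
Net: 4273.69 east, 691.43 north. Distance = √((4273.69)² + (691.43)²) = 4329.262 m.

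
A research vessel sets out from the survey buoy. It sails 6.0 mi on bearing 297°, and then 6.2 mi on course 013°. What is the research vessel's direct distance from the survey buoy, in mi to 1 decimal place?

Leg 1 (297°, 6.0 mi): east 6.0 sin 297° = -5.35, north 6.0 cos 297° = 2.72
Leg 2 (013°, 6.2 mi): east 6.2 sin 13° = 1.39, north 6.2 cos 13° = 6.04
Net: -3.95 east, 8.77 north. Distance = √((-3.95)² + (8.77)²) = 9.615 mi.

9.6 mi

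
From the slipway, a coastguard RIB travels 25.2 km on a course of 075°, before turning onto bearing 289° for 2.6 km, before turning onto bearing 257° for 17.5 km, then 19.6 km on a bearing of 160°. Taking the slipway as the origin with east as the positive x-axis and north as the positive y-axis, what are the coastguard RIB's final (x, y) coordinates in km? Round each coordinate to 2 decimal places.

(11.54, -14.99)

Leg 1 (075°, 25.2 km): east 25.2 sin 75° = 24.34, north 25.2 cos 75° = 6.52
Leg 2 (289°, 2.6 km): east 2.6 sin 289° = -2.46, north 2.6 cos 289° = 0.85
Leg 3 (257°, 17.5 km): east 17.5 sin 257° = -17.05, north 17.5 cos 257° = -3.94
Leg 4 (160°, 19.6 km): east 19.6 sin 160° = 6.70, north 19.6 cos 160° = -18.42
Summing: 11.54 km east, -14.99 km north → (11.54, -14.99).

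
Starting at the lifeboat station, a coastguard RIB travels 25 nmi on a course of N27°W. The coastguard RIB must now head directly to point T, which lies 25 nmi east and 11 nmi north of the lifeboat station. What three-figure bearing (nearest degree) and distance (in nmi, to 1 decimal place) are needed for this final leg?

Leg 1 (N27°W, 25 nmi): east 25 sin 333° = -11.35, north 25 cos 333° = 22.28
Current position: (-11.35, 22.28). Target: (25, 11). Remaining: Δeast = 36.35, Δnorth = -11.28.
Bearing = atan2(36.35, -11.28) mod 360° = 107.23°; distance = √((36.35)² + (-11.28)²) = 38.058 nmi.

107°, 38.1 nmi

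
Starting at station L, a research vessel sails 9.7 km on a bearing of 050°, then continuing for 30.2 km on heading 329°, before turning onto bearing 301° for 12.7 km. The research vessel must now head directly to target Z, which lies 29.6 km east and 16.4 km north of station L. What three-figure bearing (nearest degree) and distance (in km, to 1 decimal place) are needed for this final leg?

115°, 53.5 km

Leg 1 (050°, 9.7 km): east 9.7 sin 50° = 7.43, north 9.7 cos 50° = 6.24
Leg 2 (329°, 30.2 km): east 30.2 sin 329° = -15.55, north 30.2 cos 329° = 25.89
Leg 3 (301°, 12.7 km): east 12.7 sin 301° = -10.89, north 12.7 cos 301° = 6.54
Current position: (-19.01, 38.66). Target: (29.6, 16.4). Remaining: Δeast = 48.61, Δnorth = -22.26.
Bearing = atan2(48.61, -22.26) mod 360° = 114.61°; distance = √((48.61)² + (-22.26)²) = 53.465 km.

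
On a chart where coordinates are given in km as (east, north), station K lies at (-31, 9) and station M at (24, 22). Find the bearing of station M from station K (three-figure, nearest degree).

077°

Δeast = 24 − -31 = 55.00; Δnorth = 22 − 9 = 13.00.
Bearing = atan2(Δeast, Δnorth) mod 360° = 76.70° ≈ 077°.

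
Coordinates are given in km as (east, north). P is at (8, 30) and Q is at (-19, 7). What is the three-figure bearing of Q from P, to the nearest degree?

Δeast = -19 − 8 = -27.00; Δnorth = 7 − 30 = -23.00.
Bearing = atan2(Δeast, Δnorth) mod 360° = 229.57° ≈ 230°.

230°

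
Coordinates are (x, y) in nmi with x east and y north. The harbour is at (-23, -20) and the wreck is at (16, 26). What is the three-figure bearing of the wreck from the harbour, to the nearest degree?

040°

Δeast = 16 − -23 = 39.00; Δnorth = 26 − -20 = 46.00.
Bearing = atan2(Δeast, Δnorth) mod 360° = 40.29° ≈ 040°.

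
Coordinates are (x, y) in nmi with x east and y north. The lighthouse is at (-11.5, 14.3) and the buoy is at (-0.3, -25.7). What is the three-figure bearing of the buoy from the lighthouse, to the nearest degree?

Δeast = -0.3 − -11.5 = 11.20; Δnorth = -25.7 − 14.3 = -40.00.
Bearing = atan2(Δeast, Δnorth) mod 360° = 164.36° ≈ 164°.

164°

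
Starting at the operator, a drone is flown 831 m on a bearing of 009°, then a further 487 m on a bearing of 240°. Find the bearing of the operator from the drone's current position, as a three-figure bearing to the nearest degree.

153°

Leg 1 (009°, 831 m): east 831 sin 9° = 130.00, north 831 cos 9° = 820.77
Leg 2 (240°, 487 m): east 487 sin 240° = -421.75, north 487 cos 240° = -243.50
Net displacement: -291.76 east, 577.27 north. Direction back to start is (291.76, -577.27): bearing = atan2(291.76, -577.27) mod 360° = 153.19° ≈ 153°.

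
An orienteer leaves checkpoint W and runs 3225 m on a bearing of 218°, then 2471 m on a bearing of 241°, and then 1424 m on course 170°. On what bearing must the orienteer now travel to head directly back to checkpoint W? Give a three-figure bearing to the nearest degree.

037°

Leg 1 (218°, 3225 m): east 3225 sin 218° = -1985.51, north 3225 cos 218° = -2541.33
Leg 2 (241°, 2471 m): east 2471 sin 241° = -2161.19, north 2471 cos 241° = -1197.96
Leg 3 (170°, 1424 m): east 1424 sin 170° = 247.28, north 1424 cos 170° = -1402.37
Net displacement: -3899.42 east, -5141.67 north. Direction back to start is (3899.42, 5141.67): bearing = atan2(3899.42, 5141.67) mod 360° = 37.18° ≈ 037°.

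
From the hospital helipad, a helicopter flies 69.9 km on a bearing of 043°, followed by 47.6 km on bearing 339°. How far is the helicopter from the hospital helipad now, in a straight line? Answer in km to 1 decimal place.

Leg 1 (043°, 69.9 km): east 69.9 sin 43° = 47.67, north 69.9 cos 43° = 51.12
Leg 2 (339°, 47.6 km): east 47.6 sin 339° = -17.06, north 47.6 cos 339° = 44.44
Net: 30.61 east, 95.56 north. Distance = √((30.61)² + (95.56)²) = 100.344 km.

100.3 km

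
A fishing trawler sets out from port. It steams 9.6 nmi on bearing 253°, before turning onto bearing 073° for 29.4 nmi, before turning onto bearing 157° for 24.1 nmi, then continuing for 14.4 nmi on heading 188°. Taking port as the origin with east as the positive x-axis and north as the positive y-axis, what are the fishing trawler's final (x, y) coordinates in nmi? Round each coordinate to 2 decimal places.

Leg 1 (253°, 9.6 nmi): east 9.6 sin 253° = -9.18, north 9.6 cos 253° = -2.81
Leg 2 (073°, 29.4 nmi): east 29.4 sin 73° = 28.12, north 29.4 cos 73° = 8.60
Leg 3 (157°, 24.1 nmi): east 24.1 sin 157° = 9.42, north 24.1 cos 157° = -22.18
Leg 4 (188°, 14.4 nmi): east 14.4 sin 188° = -2.00, north 14.4 cos 188° = -14.26
Summing: 26.35 nmi east, -30.66 nmi north → (26.35, -30.66).

(26.35, -30.66)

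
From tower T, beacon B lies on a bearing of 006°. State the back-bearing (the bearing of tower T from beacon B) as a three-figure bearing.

Back-bearing = 006° + 180° = 186°.

186°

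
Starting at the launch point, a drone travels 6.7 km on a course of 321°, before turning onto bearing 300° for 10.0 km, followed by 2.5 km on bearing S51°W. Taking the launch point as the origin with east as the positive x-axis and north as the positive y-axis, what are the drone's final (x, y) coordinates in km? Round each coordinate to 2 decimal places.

Leg 1 (321°, 6.7 km): east 6.7 sin 321° = -4.22, north 6.7 cos 321° = 5.21
Leg 2 (300°, 10.0 km): east 10.0 sin 300° = -8.66, north 10.0 cos 300° = 5.00
Leg 3 (S51°W, 2.5 km): east 2.5 sin 231° = -1.94, north 2.5 cos 231° = -1.57
Summing: -14.82 km east, 8.63 km north → (-14.82, 8.63).

(-14.82, 8.63)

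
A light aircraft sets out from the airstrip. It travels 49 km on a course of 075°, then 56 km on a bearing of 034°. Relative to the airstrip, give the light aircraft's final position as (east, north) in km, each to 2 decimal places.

Leg 1 (075°, 49 km): east 49 sin 75° = 47.33, north 49 cos 75° = 12.68
Leg 2 (034°, 56 km): east 56 sin 34° = 31.31, north 56 cos 34° = 46.43
Summing: 78.65 km east, 59.11 km north → (78.65, 59.11).

(78.65, 59.11)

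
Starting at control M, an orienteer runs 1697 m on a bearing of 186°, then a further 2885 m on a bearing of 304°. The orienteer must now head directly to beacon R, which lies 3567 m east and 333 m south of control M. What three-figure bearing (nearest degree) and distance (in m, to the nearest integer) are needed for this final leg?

092°, 6142 m

Leg 1 (186°, 1697 m): east 1697 sin 186° = -177.38, north 1697 cos 186° = -1687.70
Leg 2 (304°, 2885 m): east 2885 sin 304° = -2391.77, north 2885 cos 304° = 1613.27
Current position: (-2569.16, -74.43). Target: (3567, -333). Remaining: Δeast = 6136.16, Δnorth = -258.57.
Bearing = atan2(6136.16, -258.57) mod 360° = 92.41°; distance = √((6136.16)² + (-258.57)²) = 6141.604 m.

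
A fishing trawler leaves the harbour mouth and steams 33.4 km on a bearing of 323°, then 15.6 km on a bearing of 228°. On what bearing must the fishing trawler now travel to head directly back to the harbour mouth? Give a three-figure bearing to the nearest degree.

117°

Leg 1 (323°, 33.4 km): east 33.4 sin 323° = -20.10, north 33.4 cos 323° = 26.67
Leg 2 (228°, 15.6 km): east 15.6 sin 228° = -11.59, north 15.6 cos 228° = -10.44
Net displacement: -31.69 east, 16.24 north. Direction back to start is (31.69, -16.24): bearing = atan2(31.69, -16.24) mod 360° = 117.13° ≈ 117°.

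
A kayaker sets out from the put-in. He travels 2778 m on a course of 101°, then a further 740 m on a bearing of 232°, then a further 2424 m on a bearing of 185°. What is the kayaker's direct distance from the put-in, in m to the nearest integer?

3911 m

Leg 1 (101°, 2778 m): east 2778 sin 101° = 2726.96, north 2778 cos 101° = -530.07
Leg 2 (232°, 740 m): east 740 sin 232° = -583.13, north 740 cos 232° = -455.59
Leg 3 (185°, 2424 m): east 2424 sin 185° = -211.27, north 2424 cos 185° = -2414.78
Net: 1932.57 east, -3400.43 north. Distance = √((1932.57)² + (-3400.43)²) = 3911.235 m.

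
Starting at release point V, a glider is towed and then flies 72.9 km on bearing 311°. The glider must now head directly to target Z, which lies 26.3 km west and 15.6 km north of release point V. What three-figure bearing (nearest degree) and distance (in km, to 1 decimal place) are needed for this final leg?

138°, 43.2 km

Leg 1 (311°, 72.9 km): east 72.9 sin 311° = -55.02, north 72.9 cos 311° = 47.83
Current position: (-55.02, 47.83). Target: (-26.3, 15.6). Remaining: Δeast = 28.72, Δnorth = -32.23.
Bearing = atan2(28.72, -32.23) mod 360° = 138.29°; distance = √((28.72)² + (-32.23)²) = 43.166 km.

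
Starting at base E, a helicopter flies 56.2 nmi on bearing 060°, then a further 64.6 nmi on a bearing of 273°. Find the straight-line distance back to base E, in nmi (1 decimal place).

Leg 1 (060°, 56.2 nmi): east 56.2 sin 60° = 48.67, north 56.2 cos 60° = 28.10
Leg 2 (273°, 64.6 nmi): east 64.6 sin 273° = -64.51, north 64.6 cos 273° = 3.38
Net: -15.84 east, 31.48 north. Distance = √((-15.84)² + (31.48)²) = 35.242 nmi.

35.2 nmi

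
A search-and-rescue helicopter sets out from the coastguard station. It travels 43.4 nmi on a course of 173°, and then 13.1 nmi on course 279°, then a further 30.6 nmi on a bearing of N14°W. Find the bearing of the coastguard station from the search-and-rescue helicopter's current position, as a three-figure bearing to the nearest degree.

053°

Leg 1 (173°, 43.4 nmi): east 43.4 sin 173° = 5.29, north 43.4 cos 173° = -43.08
Leg 2 (279°, 13.1 nmi): east 13.1 sin 279° = -12.94, north 13.1 cos 279° = 2.05
Leg 3 (N14°W, 30.6 nmi): east 30.6 sin 346° = -7.40, north 30.6 cos 346° = 29.69
Net displacement: -15.05 east, -11.34 north. Direction back to start is (15.05, 11.34): bearing = atan2(15.05, 11.34) mod 360° = 53.02° ≈ 053°.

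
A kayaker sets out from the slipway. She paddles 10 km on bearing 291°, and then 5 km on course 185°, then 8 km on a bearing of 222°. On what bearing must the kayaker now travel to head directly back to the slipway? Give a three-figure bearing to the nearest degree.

064°

Leg 1 (291°, 10 km): east 10 sin 291° = -9.34, north 10 cos 291° = 3.58
Leg 2 (185°, 5 km): east 5 sin 185° = -0.44, north 5 cos 185° = -4.98
Leg 3 (222°, 8 km): east 8 sin 222° = -5.35, north 8 cos 222° = -5.95
Net displacement: -15.12 east, -7.34 north. Direction back to start is (15.12, 7.34): bearing = atan2(15.12, 7.34) mod 360° = 64.11° ≈ 064°.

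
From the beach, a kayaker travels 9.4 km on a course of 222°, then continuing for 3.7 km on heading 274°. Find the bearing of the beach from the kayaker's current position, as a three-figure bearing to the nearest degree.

Leg 1 (222°, 9.4 km): east 9.4 sin 222° = -6.29, north 9.4 cos 222° = -6.99
Leg 2 (274°, 3.7 km): east 3.7 sin 274° = -3.69, north 3.7 cos 274° = 0.26
Net displacement: -9.98 east, -6.73 north. Direction back to start is (9.98, 6.73): bearing = atan2(9.98, 6.73) mod 360° = 56.02° ≈ 056°.

056°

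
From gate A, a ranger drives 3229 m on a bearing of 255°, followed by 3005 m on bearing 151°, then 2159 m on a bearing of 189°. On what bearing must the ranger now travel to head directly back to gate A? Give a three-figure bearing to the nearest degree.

Leg 1 (255°, 3229 m): east 3229 sin 255° = -3118.97, north 3229 cos 255° = -835.73
Leg 2 (151°, 3005 m): east 3005 sin 151° = 1456.85, north 3005 cos 151° = -2628.23
Leg 3 (189°, 2159 m): east 2159 sin 189° = -337.74, north 2159 cos 189° = -2132.42
Net displacement: -1999.86 east, -5596.38 north. Direction back to start is (1999.86, 5596.38): bearing = atan2(1999.86, 5596.38) mod 360° = 19.66° ≈ 020°.

020°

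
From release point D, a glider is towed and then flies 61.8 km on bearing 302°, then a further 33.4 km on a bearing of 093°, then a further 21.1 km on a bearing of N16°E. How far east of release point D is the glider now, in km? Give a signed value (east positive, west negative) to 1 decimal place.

-13.2 km

Leg 1 (302°, 61.8 km): east 61.8 sin 302° = -52.41, north 61.8 cos 302° = 32.75
Leg 2 (093°, 33.4 km): east 33.4 sin 93° = 33.35, north 33.4 cos 93° = -1.75
Leg 3 (N16°E, 21.1 km): east 21.1 sin 16° = 5.82, north 21.1 cos 16° = 20.28
Net east component: -13.24 km.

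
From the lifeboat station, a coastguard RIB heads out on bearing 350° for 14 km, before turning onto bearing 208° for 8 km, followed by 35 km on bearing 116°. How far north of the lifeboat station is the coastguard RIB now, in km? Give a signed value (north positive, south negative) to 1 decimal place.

-8.6 km

Leg 1 (350°, 14 km): east 14 sin 350° = -2.43, north 14 cos 350° = 13.79
Leg 2 (208°, 8 km): east 8 sin 208° = -3.76, north 8 cos 208° = -7.06
Leg 3 (116°, 35 km): east 35 sin 116° = 31.46, north 35 cos 116° = -15.34
Net north component: -8.62 km.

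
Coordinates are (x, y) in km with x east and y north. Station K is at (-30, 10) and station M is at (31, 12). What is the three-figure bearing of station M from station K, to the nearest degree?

088°

Δeast = 31 − -30 = 61.00; Δnorth = 12 − 10 = 2.00.
Bearing = atan2(Δeast, Δnorth) mod 360° = 88.12° ≈ 088°.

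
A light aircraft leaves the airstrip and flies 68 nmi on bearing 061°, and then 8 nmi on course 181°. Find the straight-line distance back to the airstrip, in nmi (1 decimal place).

64.4 nmi

Leg 1 (061°, 68 nmi): east 68 sin 61° = 59.47, north 68 cos 61° = 32.97
Leg 2 (181°, 8 nmi): east 8 sin 181° = -0.14, north 8 cos 181° = -8.00
Net: 59.33 east, 24.97 north. Distance = √((59.33)² + (24.97)²) = 64.374 nmi.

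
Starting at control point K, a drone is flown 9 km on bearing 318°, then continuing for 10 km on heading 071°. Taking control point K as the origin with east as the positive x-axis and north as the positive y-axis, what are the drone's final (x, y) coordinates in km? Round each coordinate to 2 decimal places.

Leg 1 (318°, 9 km): east 9 sin 318° = -6.02, north 9 cos 318° = 6.69
Leg 2 (071°, 10 km): east 10 sin 71° = 9.46, north 10 cos 71° = 3.26
Summing: 3.43 km east, 9.94 km north → (3.43, 9.94).

(3.43, 9.94)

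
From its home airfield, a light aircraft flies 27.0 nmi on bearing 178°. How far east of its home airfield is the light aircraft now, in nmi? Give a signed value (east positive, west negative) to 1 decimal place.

0.9 nmi

Leg 1 (178°, 27.0 nmi): east 27.0 sin 178° = 0.94, north 27.0 cos 178° = -26.98
Net east component: 0.94 nmi.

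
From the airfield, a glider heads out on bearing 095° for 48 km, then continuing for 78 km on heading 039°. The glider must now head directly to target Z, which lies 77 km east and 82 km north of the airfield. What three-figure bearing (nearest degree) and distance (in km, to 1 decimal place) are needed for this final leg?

322°, 32.4 km

Leg 1 (095°, 48 km): east 48 sin 95° = 47.82, north 48 cos 95° = -4.18
Leg 2 (039°, 78 km): east 78 sin 39° = 49.09, north 78 cos 39° = 60.62
Current position: (96.90, 56.43). Target: (77, 82). Remaining: Δeast = -19.90, Δnorth = 25.57.
Bearing = atan2(-19.90, 25.57) mod 360° = 322.10°; distance = √((-19.90)² + (25.57)²) = 32.401 km.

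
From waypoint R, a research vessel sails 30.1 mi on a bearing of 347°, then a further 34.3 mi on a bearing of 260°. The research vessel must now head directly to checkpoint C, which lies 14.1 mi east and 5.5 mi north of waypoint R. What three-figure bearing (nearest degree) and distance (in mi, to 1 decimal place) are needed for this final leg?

Leg 1 (347°, 30.1 mi): east 30.1 sin 347° = -6.77, north 30.1 cos 347° = 29.33
Leg 2 (260°, 34.3 mi): east 34.3 sin 260° = -33.78, north 34.3 cos 260° = -5.96
Current position: (-40.55, 23.37). Target: (14.1, 5.5). Remaining: Δeast = 54.65, Δnorth = -17.87.
Bearing = atan2(54.65, -17.87) mod 360° = 108.11°; distance = √((54.65)² + (-17.87)²) = 57.498 mi.

108°, 57.5 mi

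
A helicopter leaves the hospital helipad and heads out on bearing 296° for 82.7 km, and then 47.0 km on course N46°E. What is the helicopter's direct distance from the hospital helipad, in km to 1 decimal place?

79.9 km

Leg 1 (296°, 82.7 km): east 82.7 sin 296° = -74.33, north 82.7 cos 296° = 36.25
Leg 2 (N46°E, 47.0 km): east 47.0 sin 46° = 33.81, north 47.0 cos 46° = 32.65
Net: -40.52 east, 68.90 north. Distance = √((-40.52)² + (68.90)²) = 79.934 km.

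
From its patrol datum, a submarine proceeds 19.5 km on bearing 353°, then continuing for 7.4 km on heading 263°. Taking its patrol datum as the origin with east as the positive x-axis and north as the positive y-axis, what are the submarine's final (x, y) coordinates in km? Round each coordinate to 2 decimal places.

Leg 1 (353°, 19.5 km): east 19.5 sin 353° = -2.38, north 19.5 cos 353° = 19.35
Leg 2 (263°, 7.4 km): east 7.4 sin 263° = -7.34, north 7.4 cos 263° = -0.90
Summing: -9.72 km east, 18.45 km north → (-9.72, 18.45).

(-9.72, 18.45)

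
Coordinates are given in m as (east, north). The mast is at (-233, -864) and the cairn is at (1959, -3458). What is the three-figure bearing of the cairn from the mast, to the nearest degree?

140°

Δeast = 1959 − -233 = 2192.00; Δnorth = -3458 − -864 = -2594.00.
Bearing = atan2(Δeast, Δnorth) mod 360° = 139.80° ≈ 140°.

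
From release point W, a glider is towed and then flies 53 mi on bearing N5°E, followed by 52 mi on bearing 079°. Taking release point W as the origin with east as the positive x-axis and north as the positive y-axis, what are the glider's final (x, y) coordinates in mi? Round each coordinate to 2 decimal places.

Leg 1 (N5°E, 53 mi): east 53 sin 5° = 4.62, north 53 cos 5° = 52.80
Leg 2 (079°, 52 mi): east 52 sin 79° = 51.04, north 52 cos 79° = 9.92
Summing: 55.66 mi east, 62.72 mi north → (55.66, 62.72).

(55.66, 62.72)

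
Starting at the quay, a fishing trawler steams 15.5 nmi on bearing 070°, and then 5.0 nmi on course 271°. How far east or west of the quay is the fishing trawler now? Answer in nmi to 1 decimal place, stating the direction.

9.6 nmi east

Leg 1 (070°, 15.5 nmi): east 15.5 sin 70° = 14.57, north 15.5 cos 70° = 5.30
Leg 2 (271°, 5.0 nmi): east 5.0 sin 271° = -5.00, north 5.0 cos 271° = 0.09
Net east component: 9.57 nmi.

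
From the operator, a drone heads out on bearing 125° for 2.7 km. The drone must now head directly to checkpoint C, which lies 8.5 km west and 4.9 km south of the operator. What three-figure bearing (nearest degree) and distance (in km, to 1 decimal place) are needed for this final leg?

253°, 11.2 km

Leg 1 (125°, 2.7 km): east 2.7 sin 125° = 2.21, north 2.7 cos 125° = -1.55
Current position: (2.21, -1.55). Target: (-8.5, -4.9). Remaining: Δeast = -10.71, Δnorth = -3.35.
Bearing = atan2(-10.71, -3.35) mod 360° = 252.63°; distance = √((-10.71)² + (-3.35)²) = 11.224 km.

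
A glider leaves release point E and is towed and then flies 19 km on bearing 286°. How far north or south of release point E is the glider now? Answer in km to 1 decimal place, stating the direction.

Leg 1 (286°, 19 km): east 19 sin 286° = -18.26, north 19 cos 286° = 5.24
Net north component: 5.24 km.

5.2 km north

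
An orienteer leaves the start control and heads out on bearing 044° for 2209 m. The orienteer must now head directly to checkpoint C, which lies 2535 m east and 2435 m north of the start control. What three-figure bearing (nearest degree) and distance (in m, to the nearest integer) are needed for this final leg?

050°, 1310 m

Leg 1 (044°, 2209 m): east 2209 sin 44° = 1534.50, north 2209 cos 44° = 1589.02
Current position: (1534.50, 1589.02). Target: (2535, 2435). Remaining: Δeast = 1000.50, Δnorth = 845.98.
Bearing = atan2(1000.50, 845.98) mod 360° = 49.78°; distance = √((1000.50)² + (845.98)²) = 1310.221 m.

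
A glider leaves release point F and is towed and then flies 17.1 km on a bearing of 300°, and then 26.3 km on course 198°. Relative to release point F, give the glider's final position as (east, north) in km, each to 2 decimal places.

Leg 1 (300°, 17.1 km): east 17.1 sin 300° = -14.81, north 17.1 cos 300° = 8.55
Leg 2 (198°, 26.3 km): east 26.3 sin 198° = -8.13, north 26.3 cos 198° = -25.01
Summing: -22.94 km east, -16.46 km north → (-22.94, -16.46).

(-22.94, -16.46)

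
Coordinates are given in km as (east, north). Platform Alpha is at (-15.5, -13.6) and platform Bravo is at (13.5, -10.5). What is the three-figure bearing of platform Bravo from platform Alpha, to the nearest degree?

Δeast = 13.5 − -15.5 = 29.00; Δnorth = -10.5 − -13.6 = 3.10.
Bearing = atan2(Δeast, Δnorth) mod 360° = 83.90° ≈ 084°.

084°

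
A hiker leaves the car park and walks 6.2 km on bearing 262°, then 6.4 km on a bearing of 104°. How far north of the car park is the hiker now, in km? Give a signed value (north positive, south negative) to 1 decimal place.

Leg 1 (262°, 6.2 km): east 6.2 sin 262° = -6.14, north 6.2 cos 262° = -0.86
Leg 2 (104°, 6.4 km): east 6.4 sin 104° = 6.21, north 6.4 cos 104° = -1.55
Net north component: -2.41 km.

-2.4 km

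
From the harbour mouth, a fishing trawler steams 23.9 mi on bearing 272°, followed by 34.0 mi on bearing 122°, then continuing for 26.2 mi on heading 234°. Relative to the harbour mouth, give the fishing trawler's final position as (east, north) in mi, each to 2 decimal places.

(-16.25, -32.58)

Leg 1 (272°, 23.9 mi): east 23.9 sin 272° = -23.89, north 23.9 cos 272° = 0.83
Leg 2 (122°, 34.0 mi): east 34.0 sin 122° = 28.83, north 34.0 cos 122° = -18.02
Leg 3 (234°, 26.2 mi): east 26.2 sin 234° = -21.20, north 26.2 cos 234° = -15.40
Summing: -16.25 mi east, -32.58 mi north → (-16.25, -32.58).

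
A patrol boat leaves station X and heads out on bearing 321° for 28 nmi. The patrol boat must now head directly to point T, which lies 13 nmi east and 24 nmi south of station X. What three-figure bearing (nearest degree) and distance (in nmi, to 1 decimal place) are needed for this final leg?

Leg 1 (321°, 28 nmi): east 28 sin 321° = -17.62, north 28 cos 321° = 21.76
Current position: (-17.62, 21.76). Target: (13, -24). Remaining: Δeast = 30.62, Δnorth = -45.76.
Bearing = atan2(30.62, -45.76) mod 360° = 146.21°; distance = √((30.62)² + (-45.76)²) = 55.060 nmi.

146°, 55.1 nmi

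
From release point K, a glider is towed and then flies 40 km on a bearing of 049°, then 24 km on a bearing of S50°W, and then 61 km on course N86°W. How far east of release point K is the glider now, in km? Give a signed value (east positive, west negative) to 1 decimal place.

Leg 1 (049°, 40 km): east 40 sin 49° = 30.19, north 40 cos 49° = 26.24
Leg 2 (S50°W, 24 km): east 24 sin 230° = -18.39, north 24 cos 230° = -15.43
Leg 3 (N86°W, 61 km): east 61 sin 274° = -60.85, north 61 cos 274° = 4.26
Net east component: -49.05 km.

-49.0 km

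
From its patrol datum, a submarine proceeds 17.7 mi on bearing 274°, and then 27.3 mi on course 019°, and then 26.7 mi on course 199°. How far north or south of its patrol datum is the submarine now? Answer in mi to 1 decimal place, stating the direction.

1.8 mi north

Leg 1 (274°, 17.7 mi): east 17.7 sin 274° = -17.66, north 17.7 cos 274° = 1.23
Leg 2 (019°, 27.3 mi): east 27.3 sin 19° = 8.89, north 27.3 cos 19° = 25.81
Leg 3 (199°, 26.7 mi): east 26.7 sin 199° = -8.69, north 26.7 cos 199° = -25.25
Net north component: 1.80 mi.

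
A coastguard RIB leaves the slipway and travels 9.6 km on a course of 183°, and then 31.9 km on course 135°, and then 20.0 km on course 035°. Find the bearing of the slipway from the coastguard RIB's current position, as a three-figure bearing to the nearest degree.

Leg 1 (183°, 9.6 km): east 9.6 sin 183° = -0.50, north 9.6 cos 183° = -9.59
Leg 2 (135°, 31.9 km): east 31.9 sin 135° = 22.56, north 31.9 cos 135° = -22.56
Leg 3 (035°, 20.0 km): east 20.0 sin 35° = 11.47, north 20.0 cos 35° = 16.38
Net displacement: 33.53 east, -15.76 north. Direction back to start is (-33.53, 15.76): bearing = atan2(-33.53, 15.76) mod 360° = 295.18° ≈ 295°.

295°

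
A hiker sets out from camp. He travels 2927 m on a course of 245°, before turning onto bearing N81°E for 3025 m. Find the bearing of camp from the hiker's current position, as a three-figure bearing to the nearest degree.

Leg 1 (245°, 2927 m): east 2927 sin 245° = -2652.76, north 2927 cos 245° = -1237.00
Leg 2 (N81°E, 3025 m): east 3025 sin 81° = 2987.76, north 3025 cos 81° = 473.21
Net displacement: 334.99 east, -763.79 north. Direction back to start is (-334.99, 763.79): bearing = atan2(-334.99, 763.79) mod 360° = 336.32° ≈ 336°.

336°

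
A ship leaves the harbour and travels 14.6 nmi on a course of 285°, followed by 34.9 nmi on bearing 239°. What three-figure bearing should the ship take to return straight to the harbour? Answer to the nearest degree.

072°

Leg 1 (285°, 14.6 nmi): east 14.6 sin 285° = -14.10, north 14.6 cos 285° = 3.78
Leg 2 (239°, 34.9 nmi): east 34.9 sin 239° = -29.92, north 34.9 cos 239° = -17.97
Net displacement: -44.02 east, -14.20 north. Direction back to start is (44.02, 14.20): bearing = atan2(44.02, 14.20) mod 360° = 72.13° ≈ 072°.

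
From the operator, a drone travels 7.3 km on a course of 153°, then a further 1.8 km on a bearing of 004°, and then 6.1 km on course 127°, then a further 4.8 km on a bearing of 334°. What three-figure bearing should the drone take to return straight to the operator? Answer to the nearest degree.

Leg 1 (153°, 7.3 km): east 7.3 sin 153° = 3.31, north 7.3 cos 153° = -6.50
Leg 2 (004°, 1.8 km): east 1.8 sin 4° = 0.13, north 1.8 cos 4° = 1.80
Leg 3 (127°, 6.1 km): east 6.1 sin 127° = 4.87, north 6.1 cos 127° = -3.67
Leg 4 (334°, 4.8 km): east 4.8 sin 334° = -2.10, north 4.8 cos 334° = 4.31
Net displacement: 6.21 east, -4.07 north. Direction back to start is (-6.21, 4.07): bearing = atan2(-6.21, 4.07) mod 360° = 303.22° ≈ 303°.

303°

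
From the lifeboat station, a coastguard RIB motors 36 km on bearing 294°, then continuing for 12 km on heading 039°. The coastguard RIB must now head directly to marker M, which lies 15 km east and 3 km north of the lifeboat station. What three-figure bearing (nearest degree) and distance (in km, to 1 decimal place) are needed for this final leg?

117°, 45.5 km

Leg 1 (294°, 36 km): east 36 sin 294° = -32.89, north 36 cos 294° = 14.64
Leg 2 (039°, 12 km): east 12 sin 39° = 7.55, north 12 cos 39° = 9.33
Current position: (-25.34, 23.97). Target: (15, 3). Remaining: Δeast = 40.34, Δnorth = -20.97.
Bearing = atan2(40.34, -20.97) mod 360° = 117.47°; distance = √((40.34)² + (-20.97)²) = 45.460 km.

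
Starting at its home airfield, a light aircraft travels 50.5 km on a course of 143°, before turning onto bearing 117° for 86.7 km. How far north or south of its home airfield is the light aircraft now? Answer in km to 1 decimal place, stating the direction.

Leg 1 (143°, 50.5 km): east 50.5 sin 143° = 30.39, north 50.5 cos 143° = -40.33
Leg 2 (117°, 86.7 km): east 86.7 sin 117° = 77.25, north 86.7 cos 117° = -39.36
Net north component: -79.69 km.

79.7 km south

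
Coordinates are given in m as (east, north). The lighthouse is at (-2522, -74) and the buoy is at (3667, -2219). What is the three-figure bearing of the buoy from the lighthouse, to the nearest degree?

109°

Δeast = 3667 − -2522 = 6189.00; Δnorth = -2219 − -74 = -2145.00.
Bearing = atan2(Δeast, Δnorth) mod 360° = 109.12° ≈ 109°.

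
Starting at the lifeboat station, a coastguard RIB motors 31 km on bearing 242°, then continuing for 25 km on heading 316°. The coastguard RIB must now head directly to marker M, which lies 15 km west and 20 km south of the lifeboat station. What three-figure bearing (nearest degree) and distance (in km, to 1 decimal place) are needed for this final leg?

128°, 37.9 km

Leg 1 (242°, 31 km): east 31 sin 242° = -27.37, north 31 cos 242° = -14.55
Leg 2 (316°, 25 km): east 25 sin 316° = -17.37, north 25 cos 316° = 17.98
Current position: (-44.74, 3.43). Target: (-15, -20). Remaining: Δeast = 29.74, Δnorth = -23.43.
Bearing = atan2(29.74, -23.43) mod 360° = 128.23°; distance = √((29.74)² + (-23.43)²) = 37.859 km.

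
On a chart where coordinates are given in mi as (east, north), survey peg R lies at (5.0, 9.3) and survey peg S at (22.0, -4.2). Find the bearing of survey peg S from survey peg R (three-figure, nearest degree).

128°

Δeast = 22.0 − 5.0 = 17.00; Δnorth = -4.2 − 9.3 = -13.50.
Bearing = atan2(Δeast, Δnorth) mod 360° = 128.45° ≈ 128°.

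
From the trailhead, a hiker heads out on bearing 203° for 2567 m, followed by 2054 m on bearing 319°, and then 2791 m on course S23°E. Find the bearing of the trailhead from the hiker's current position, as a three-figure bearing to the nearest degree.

Leg 1 (203°, 2567 m): east 2567 sin 203° = -1003.01, north 2567 cos 203° = -2362.94
Leg 2 (319°, 2054 m): east 2054 sin 319° = -1347.55, north 2054 cos 319° = 1550.17
Leg 3 (S23°E, 2791 m): east 2791 sin 157° = 1090.53, north 2791 cos 157° = -2569.13
Net displacement: -1260.02 east, -3381.89 north. Direction back to start is (1260.02, 3381.89): bearing = atan2(1260.02, 3381.89) mod 360° = 20.43° ≈ 020°.

020°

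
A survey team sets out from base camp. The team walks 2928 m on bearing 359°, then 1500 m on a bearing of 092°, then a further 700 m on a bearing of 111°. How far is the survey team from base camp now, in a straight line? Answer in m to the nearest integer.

3362 m

Leg 1 (359°, 2928 m): east 2928 sin 359° = -51.10, north 2928 cos 359° = 2927.55
Leg 2 (092°, 1500 m): east 1500 sin 92° = 1499.09, north 1500 cos 92° = -52.35
Leg 3 (111°, 700 m): east 700 sin 111° = 653.51, north 700 cos 111° = -250.86
Net: 2101.49 east, 2624.35 north. Distance = √((2101.49)² + (2624.35)²) = 3362.063 m.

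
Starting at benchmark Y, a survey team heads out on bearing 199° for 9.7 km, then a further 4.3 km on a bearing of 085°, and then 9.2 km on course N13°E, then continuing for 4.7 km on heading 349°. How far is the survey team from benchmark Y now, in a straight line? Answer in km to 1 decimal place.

5.3 km

Leg 1 (199°, 9.7 km): east 9.7 sin 199° = -3.16, north 9.7 cos 199° = -9.17
Leg 2 (085°, 4.3 km): east 4.3 sin 85° = 4.28, north 4.3 cos 85° = 0.37
Leg 3 (N13°E, 9.2 km): east 9.2 sin 13° = 2.07, north 9.2 cos 13° = 8.96
Leg 4 (349°, 4.7 km): east 4.7 sin 349° = -0.90, north 4.7 cos 349° = 4.61
Net: 2.30 east, 4.78 north. Distance = √((2.30)² + (4.78)²) = 5.305 km.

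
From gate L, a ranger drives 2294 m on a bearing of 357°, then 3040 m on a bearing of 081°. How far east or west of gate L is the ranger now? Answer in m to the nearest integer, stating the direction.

Leg 1 (357°, 2294 m): east 2294 sin 357° = -120.06, north 2294 cos 357° = 2290.86
Leg 2 (081°, 3040 m): east 3040 sin 81° = 3002.57, north 3040 cos 81° = 475.56
Net east component: 2882.51 m.

2883 m east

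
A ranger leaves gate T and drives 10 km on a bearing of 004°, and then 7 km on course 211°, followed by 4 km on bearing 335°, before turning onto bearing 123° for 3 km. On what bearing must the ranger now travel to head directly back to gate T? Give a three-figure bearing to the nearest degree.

Leg 1 (004°, 10 km): east 10 sin 4° = 0.70, north 10 cos 4° = 9.98
Leg 2 (211°, 7 km): east 7 sin 211° = -3.61, north 7 cos 211° = -6.00
Leg 3 (335°, 4 km): east 4 sin 335° = -1.69, north 4 cos 335° = 3.63
Leg 4 (123°, 3 km): east 3 sin 123° = 2.52, north 3 cos 123° = -1.63
Net displacement: -2.08 east, 5.97 north. Direction back to start is (2.08, -5.97): bearing = atan2(2.08, -5.97) mod 360° = 160.76° ≈ 161°.

161°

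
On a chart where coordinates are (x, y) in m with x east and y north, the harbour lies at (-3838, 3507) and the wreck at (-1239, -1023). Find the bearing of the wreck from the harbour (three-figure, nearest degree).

Δeast = -1239 − -3838 = 2599.00; Δnorth = -1023 − 3507 = -4530.00.
Bearing = atan2(Δeast, Δnorth) mod 360° = 150.16° ≈ 150°.

150°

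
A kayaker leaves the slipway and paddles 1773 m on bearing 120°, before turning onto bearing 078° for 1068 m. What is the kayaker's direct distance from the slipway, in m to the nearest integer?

Leg 1 (120°, 1773 m): east 1773 sin 120° = 1535.46, north 1773 cos 120° = -886.50
Leg 2 (078°, 1068 m): east 1068 sin 78° = 1044.66, north 1068 cos 78° = 222.05
Net: 2580.12 east, -664.45 north. Distance = √((2580.12)² + (-664.45)²) = 2664.308 m.

2664 m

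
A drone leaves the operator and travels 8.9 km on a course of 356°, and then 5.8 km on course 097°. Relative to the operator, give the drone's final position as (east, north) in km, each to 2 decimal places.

(5.14, 8.17)

Leg 1 (356°, 8.9 km): east 8.9 sin 356° = -0.62, north 8.9 cos 356° = 8.88
Leg 2 (097°, 5.8 km): east 5.8 sin 97° = 5.76, north 5.8 cos 97° = -0.71
Summing: 5.14 km east, 8.17 km north → (5.14, 8.17).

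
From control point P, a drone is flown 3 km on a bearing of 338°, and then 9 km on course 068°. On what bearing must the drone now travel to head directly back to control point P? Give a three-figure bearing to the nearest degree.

230°

Leg 1 (338°, 3 km): east 3 sin 338° = -1.12, north 3 cos 338° = 2.78
Leg 2 (068°, 9 km): east 9 sin 68° = 8.34, north 9 cos 68° = 3.37
Net displacement: 7.22 east, 6.15 north. Direction back to start is (-7.22, -6.15): bearing = atan2(-7.22, -6.15) mod 360° = 229.57° ≈ 230°.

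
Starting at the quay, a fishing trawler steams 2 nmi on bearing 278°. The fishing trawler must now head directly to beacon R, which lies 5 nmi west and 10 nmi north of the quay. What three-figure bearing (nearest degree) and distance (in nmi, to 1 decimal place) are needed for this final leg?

343°, 10.2 nmi

Leg 1 (278°, 2 nmi): east 2 sin 278° = -1.98, north 2 cos 278° = 0.28
Current position: (-1.98, 0.28). Target: (-5, 10). Remaining: Δeast = -3.02, Δnorth = 9.72.
Bearing = atan2(-3.02, 9.72) mod 360° = 342.75°; distance = √((-3.02)² + (9.72)²) = 10.180 nmi.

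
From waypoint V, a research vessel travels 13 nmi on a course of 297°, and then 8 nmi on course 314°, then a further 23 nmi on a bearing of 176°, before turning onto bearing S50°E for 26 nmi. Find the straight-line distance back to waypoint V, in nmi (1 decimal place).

Leg 1 (297°, 13 nmi): east 13 sin 297° = -11.58, north 13 cos 297° = 5.90
Leg 2 (314°, 8 nmi): east 8 sin 314° = -5.75, north 8 cos 314° = 5.56
Leg 3 (176°, 23 nmi): east 23 sin 176° = 1.60, north 23 cos 176° = -22.94
Leg 4 (S50°E, 26 nmi): east 26 sin 130° = 19.92, north 26 cos 130° = -16.71
Net: 4.18 east, -28.20 north. Distance = √((4.18)² + (-28.20)²) = 28.506 nmi.

28.5 nmi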